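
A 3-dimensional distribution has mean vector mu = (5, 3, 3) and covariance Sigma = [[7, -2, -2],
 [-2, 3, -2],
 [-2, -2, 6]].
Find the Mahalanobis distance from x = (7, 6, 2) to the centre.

Step 1 — centre the observation: (x - mu) = (2, 3, -1).

Step 2 — invert Sigma (cofactor / det for 3×3, or solve directly):
  Sigma^{-1} = [[0.3043, 0.3478, 0.2174],
 [0.3478, 0.8261, 0.3913],
 [0.2174, 0.3913, 0.3696]].

Step 3 — form the quadratic (x - mu)^T · Sigma^{-1} · (x - mu):
  Sigma^{-1} · (x - mu) = (1.4348, 2.7826, 1.2391).
  (x - mu)^T · [Sigma^{-1} · (x - mu)] = (2)·(1.4348) + (3)·(2.7826) + (-1)·(1.2391) = 9.9783.

Step 4 — take square root: d = √(9.9783) ≈ 3.1588.

d(x, mu) = √(9.9783) ≈ 3.1588


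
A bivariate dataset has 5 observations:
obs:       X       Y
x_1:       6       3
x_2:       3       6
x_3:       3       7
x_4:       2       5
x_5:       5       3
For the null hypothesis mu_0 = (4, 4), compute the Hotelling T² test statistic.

Step 1 — sample mean vector:
  mean(X) = (6 + 3 + 3 + 2 + 5) / 5 = 19/5 = 3.8
  mean(Y) = (3 + 6 + 7 + 5 + 3) / 5 = 24/5 = 4.8
  x̄ = (3.8, 4.8),  deviation x̄ - mu_0 = (3.8, 4.8) - (4, 4) = (-0.2, 0.8).

Step 2 — sample covariance matrix, S[i,j] = (1/(n-1)) · Σ_k (x_{k,i} - mean_i) · (x_{k,j} - mean_j), divisor n-1 = 4:
  S[X,X] = ((2.2)·(2.2) + (-0.8)·(-0.8) + (-0.8)·(-0.8) + (-1.8)·(-1.8) + (1.2)·(1.2)) / 4 = 10.8/4 = 2.7
  S[X,Y] = ((2.2)·(-1.8) + (-0.8)·(1.2) + (-0.8)·(2.2) + (-1.8)·(0.2) + (1.2)·(-1.8)) / 4 = -9.2/4 = -2.3
  S[Y,Y] = ((-1.8)·(-1.8) + (1.2)·(1.2) + (2.2)·(2.2) + (0.2)·(0.2) + (-1.8)·(-1.8)) / 4 = 12.8/4 = 3.2
  S = [[2.7, -2.3],
 [-2.3, 3.2]].

Step 3 — invert S. det(S) = 2.7·3.2 - (-2.3)² = 3.35.
  S^{-1} = (1/det) · [[d, -b], [-b, a]] = [[0.9552, 0.6866],
 [0.6866, 0.806]].

Step 4 — quadratic form (x̄ - mu_0)^T · S^{-1} · (x̄ - mu_0):
  S^{-1} · (x̄ - mu_0) = (0.3582, 0.5075),
  (x̄ - mu_0)^T · [...] = (-0.2)·(0.3582) + (0.8)·(0.5075) = 0.3343.

Step 5 — scale by n: T² = 5 · 0.3343 = 1.6716.

T² ≈ 1.6716


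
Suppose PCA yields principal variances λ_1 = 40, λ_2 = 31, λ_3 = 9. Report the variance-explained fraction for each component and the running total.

Step 1 — total variance = trace(Sigma) = Σ λ_i = 40 + 31 + 9 = 80.

Step 2 — fraction explained by component i = λ_i / Σ λ:
  PC1: 40/80 = 0.5
  PC2: 31/80 = 0.3875
  PC3: 9/80 = 0.1125

Step 3 — cumulative fraction after k components = (λ_1 + ... + λ_k) / Σ λ:
  k = 1: 40/80 = 0.5
  k = 2: (40 + 31)/80 = 71/80 = 0.8875
  k = 3: (40 + 31 + 9)/80 = 80/80 = 1

Summary (fraction, with percent):

explained: PC1 0.5 (50%), PC2 0.3875 (38.75%), PC3 0.1125 (11.25%);  cumulative: 0.5, 0.8875, 1


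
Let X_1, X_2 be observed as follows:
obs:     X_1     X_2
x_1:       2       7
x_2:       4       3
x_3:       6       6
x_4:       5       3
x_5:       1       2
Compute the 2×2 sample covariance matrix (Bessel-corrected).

Step 1 — column means:
  mean(X_1) = (2 + 4 + 6 + 5 + 1) / 5 = 18/5 = 3.6
  mean(X_2) = (7 + 3 + 6 + 3 + 2) / 5 = 21/5 = 4.2

Step 2 — sample covariance S[i,j] = (1/(n-1)) · Σ_k (x_{k,i} - mean_i) · (x_{k,j} - mean_j), with n-1 = 4.
  S[X_1,X_1] = ((-1.6)·(-1.6) + (0.4)·(0.4) + (2.4)·(2.4) + (1.4)·(1.4) + (-2.6)·(-2.6)) / 4 = 17.2/4 = 4.3
  S[X_1,X_2] = ((-1.6)·(2.8) + (0.4)·(-1.2) + (2.4)·(1.8) + (1.4)·(-1.2) + (-2.6)·(-2.2)) / 4 = 3.4/4 = 0.85
  S[X_2,X_2] = ((2.8)·(2.8) + (-1.2)·(-1.2) + (1.8)·(1.8) + (-1.2)·(-1.2) + (-2.2)·(-2.2)) / 4 = 18.8/4 = 4.7

S is symmetric (S[j,i] = S[i,j]). Assembling:

S = [[4.3, 0.85],
 [0.85, 4.7]]


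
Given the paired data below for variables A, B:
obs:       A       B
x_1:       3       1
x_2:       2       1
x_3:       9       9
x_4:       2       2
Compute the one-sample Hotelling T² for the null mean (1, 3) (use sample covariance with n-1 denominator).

Step 1 — sample mean vector:
  mean(A) = (3 + 2 + 9 + 2) / 4 = 16/4 = 4
  mean(B) = (1 + 1 + 9 + 2) / 4 = 13/4 = 3.25
  x̄ = (4, 3.25),  deviation x̄ - mu_0 = (4, 3.25) - (1, 3) = (3, 0.25).

Step 2 — sample covariance matrix, S[i,j] = (1/(n-1)) · Σ_k (x_{k,i} - mean_i) · (x_{k,j} - mean_j), divisor n-1 = 3:
  S[A,A] = ((-1)·(-1) + (-2)·(-2) + (5)·(5) + (-2)·(-2)) / 3 = 34/3 = 11.3333
  S[A,B] = ((-1)·(-2.25) + (-2)·(-2.25) + (5)·(5.75) + (-2)·(-1.25)) / 3 = 38/3 = 12.6667
  S[B,B] = ((-2.25)·(-2.25) + (-2.25)·(-2.25) + (5.75)·(5.75) + (-1.25)·(-1.25)) / 3 = 44.75/3 = 14.9167
  S = [[11.3333, 12.6667],
 [12.6667, 14.9167]].

Step 3 — invert S. det(S) = 11.3333·14.9167 - (12.6667)² = 8.6111.
  S^{-1} = (1/det) · [[d, -b], [-b, a]] = [[1.7323, -1.471],
 [-1.471, 1.3161]].

Step 4 — quadratic form (x̄ - mu_0)^T · S^{-1} · (x̄ - mu_0):
  S^{-1} · (x̄ - mu_0) = (4.829, -4.0839),
  (x̄ - mu_0)^T · [...] = (3)·(4.829) + (0.25)·(-4.0839) = 13.4661.

Step 5 — scale by n: T² = 4 · 13.4661 = 53.8645.

T² ≈ 53.8645


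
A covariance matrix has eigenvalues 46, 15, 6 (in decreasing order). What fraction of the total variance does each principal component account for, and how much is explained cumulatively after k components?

Step 1 — total variance = trace(Sigma) = Σ λ_i = 46 + 15 + 6 = 67.

Step 2 — fraction explained by component i = λ_i / Σ λ:
  PC1: 46/67 = 0.6866
  PC2: 15/67 = 0.2239
  PC3: 6/67 = 0.0896

Step 3 — cumulative fraction after k components = (λ_1 + ... + λ_k) / Σ λ:
  k = 1: 46/67 = 0.6866
  k = 2: (46 + 15)/67 = 61/67 = 0.9104
  k = 3: (46 + 15 + 6)/67 = 67/67 = 1

Summary (fraction, with percent):

explained: PC1 0.6866 (68.66%), PC2 0.2239 (22.39%), PC3 0.0896 (8.96%);  cumulative: 0.6866, 0.9104, 1


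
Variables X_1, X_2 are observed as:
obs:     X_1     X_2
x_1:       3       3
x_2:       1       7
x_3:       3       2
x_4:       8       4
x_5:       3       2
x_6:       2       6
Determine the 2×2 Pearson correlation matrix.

Step 1 — column means:
  mean(X_1) = (3 + 1 + 3 + 8 + 3 + 2) / 6 = 20/6 = 3.3333
  mean(X_2) = (3 + 7 + 2 + 4 + 2 + 6) / 6 = 24/6 = 4

Step 2 — sample variances and covariances s[i,j] = (1/(n-1)) · Σ_k (x_{k,i} - mean_i) · (x_{k,j} - mean_j), with n-1 = 5:
  s[X_1,X_1] = ((-0.3333)·(-0.3333) + (-2.3333)·(-2.3333) + (-0.3333)·(-0.3333) + (4.6667)·(4.6667) + (-0.3333)·(-0.3333) + (-1.3333)·(-1.3333)) / 5 = 29.3333/5 = 5.8667
  s[X_1,X_2] = ((-0.3333)·(-1) + (-2.3333)·(3) + (-0.3333)·(-2) + (4.6667)·(0) + (-0.3333)·(-2) + (-1.3333)·(2)) / 5 = -8/5 = -1.6
  s[X_2,X_2] = ((-1)·(-1) + (3)·(3) + (-2)·(-2) + (0)·(0) + (-2)·(-2) + (2)·(2)) / 5 = 22/5 = 4.4
  Sample standard deviations s_i = √(s[i,i]):
  s(X_1) = √(5.8667) = 2.4221
  s(X_2) = √(4.4) = 2.0976

Step 3 — r_{ij} = s_{ij} / (s_i · s_j):
  r[X_1,X_1] = 1 (diagonal).
  r[X_1,X_2] = -1.6 / (2.4221 · 2.0976) = -1.6 / 5.0807 = -0.3149
  r[X_2,X_2] = 1 (diagonal).

R is symmetric with unit diagonal. Assembling:

R = [[1, -0.3149],
 [-0.3149, 1]]


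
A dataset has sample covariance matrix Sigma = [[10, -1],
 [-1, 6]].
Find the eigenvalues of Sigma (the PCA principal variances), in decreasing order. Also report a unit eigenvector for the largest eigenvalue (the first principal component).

Step 1 — characteristic polynomial of 2×2 Sigma:
  det(Sigma - λI) = λ² - trace · λ + det = 0.
  trace = 10 + 6 = 16, det = 10·6 - (-1)² = 59.
Step 2 — discriminant:
  Δ = trace² - 4·det = 256 - 236 = 20.
Step 3 — eigenvalues:
  λ = (trace ± √Δ)/2 = (16 ± 4.4721)/2,
  λ_1 = 10.2361,  λ_2 = 5.7639.

Step 4 — unit eigenvector for λ_1: solve (Sigma - λ_1 I)v = 0. First row:
  (10 - 10.2361)·v_x + (-1)·v_y = 0, i.e. (-0.2361)·v_x + (-1)·v_y = 0,
  so v ∝ (b, λ_1 - a) = (-1, 0.2361); multiply by -1 so the first entry is positive: u = (1, -0.2361).
  ||u|| = √((1)² + (-0.2361)²) = √(1.0557) ≈ 1.0275,
  v_1 = u/||u|| ≈ (0.9732, -0.2298) (||v_1|| = 1).

λ_1 = 10.2361,  λ_2 = 5.7639;  v_1 ≈ (0.9732, -0.2298)


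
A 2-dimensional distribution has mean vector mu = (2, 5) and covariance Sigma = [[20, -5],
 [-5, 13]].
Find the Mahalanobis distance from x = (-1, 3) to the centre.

Step 1 — centre the observation: (x - mu) = (-3, -2).

Step 2 — invert Sigma. det(Sigma) = 20·13 - (-5)² = 235.
  Sigma^{-1} = (1/det) · [[d, -b], [-b, a]] = [[0.0553, 0.0213],
 [0.0213, 0.0851]].

Step 3 — form the quadratic (x - mu)^T · Sigma^{-1} · (x - mu):
  Sigma^{-1} · (x - mu) = (-0.2085, -0.234).
  (x - mu)^T · [Sigma^{-1} · (x - mu)] = (-3)·(-0.2085) + (-2)·(-0.234) = 1.0936.

Step 4 — take square root: d = √(1.0936) ≈ 1.0458.

d(x, mu) = √(1.0936) ≈ 1.0458


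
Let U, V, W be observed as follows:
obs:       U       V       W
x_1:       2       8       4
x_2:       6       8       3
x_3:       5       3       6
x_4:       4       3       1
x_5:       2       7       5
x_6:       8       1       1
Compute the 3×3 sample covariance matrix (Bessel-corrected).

Step 1 — column means:
  mean(U) = (2 + 6 + 5 + 4 + 2 + 8) / 6 = 27/6 = 4.5
  mean(V) = (8 + 8 + 3 + 3 + 7 + 1) / 6 = 30/6 = 5
  mean(W) = (4 + 3 + 6 + 1 + 5 + 1) / 6 = 20/6 = 3.3333

Step 2 — sample covariance S[i,j] = (1/(n-1)) · Σ_k (x_{k,i} - mean_i) · (x_{k,j} - mean_j), with n-1 = 5.
  S[U,U] = ((-2.5)·(-2.5) + (1.5)·(1.5) + (0.5)·(0.5) + (-0.5)·(-0.5) + (-2.5)·(-2.5) + (3.5)·(3.5)) / 5 = 27.5/5 = 5.5
  S[U,V] = ((-2.5)·(3) + (1.5)·(3) + (0.5)·(-2) + (-0.5)·(-2) + (-2.5)·(2) + (3.5)·(-4)) / 5 = -22/5 = -4.4
  S[U,W] = ((-2.5)·(0.6667) + (1.5)·(-0.3333) + (0.5)·(2.6667) + (-0.5)·(-2.3333) + (-2.5)·(1.6667) + (3.5)·(-2.3333)) / 5 = -12/5 = -2.4
  S[V,V] = ((3)·(3) + (3)·(3) + (-2)·(-2) + (-2)·(-2) + (2)·(2) + (-4)·(-4)) / 5 = 46/5 = 9.2
  S[V,W] = ((3)·(0.6667) + (3)·(-0.3333) + (-2)·(2.6667) + (-2)·(-2.3333) + (2)·(1.6667) + (-4)·(-2.3333)) / 5 = 13/5 = 2.6
  S[W,W] = ((0.6667)·(0.6667) + (-0.3333)·(-0.3333) + (2.6667)·(2.6667) + (-2.3333)·(-2.3333) + (1.6667)·(1.6667) + (-2.3333)·(-2.3333)) / 5 = 21.3333/5 = 4.2667

S is symmetric (S[j,i] = S[i,j]). Assembling:

S = [[5.5, -4.4, -2.4],
 [-4.4, 9.2, 2.6],
 [-2.4, 2.6, 4.2667]]


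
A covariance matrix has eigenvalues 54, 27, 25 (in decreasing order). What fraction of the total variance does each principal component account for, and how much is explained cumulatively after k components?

Step 1 — total variance = trace(Sigma) = Σ λ_i = 54 + 27 + 25 = 106.

Step 2 — fraction explained by component i = λ_i / Σ λ:
  PC1: 54/106 = 0.5094
  PC2: 27/106 = 0.2547
  PC3: 25/106 = 0.2358

Step 3 — cumulative fraction after k components = (λ_1 + ... + λ_k) / Σ λ:
  k = 1: 54/106 = 0.5094
  k = 2: (54 + 27)/106 = 81/106 = 0.7642
  k = 3: (54 + 27 + 25)/106 = 106/106 = 1

Summary (fraction, with percent):

explained: PC1 0.5094 (50.94%), PC2 0.2547 (25.47%), PC3 0.2358 (23.58%);  cumulative: 0.5094, 0.7642, 1


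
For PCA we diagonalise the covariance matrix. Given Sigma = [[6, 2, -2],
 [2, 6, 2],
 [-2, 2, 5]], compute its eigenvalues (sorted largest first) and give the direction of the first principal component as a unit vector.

Step 1 — characteristic polynomial p(λ) = det(λI - Sigma) = λ³ - tr·λ² + c_1·λ - det, where tr = trace, c_1 = sum of the principal 2×2 minors, det = det(Sigma):
  tr = 6 + 6 + 5 = 17,
  c_1 = (6·6 - (2)²) + (6·5 - (-2)²) + (6·5 - (2)²) = 32 + 26 + 26 = 84,
  det = 6·(6·5 - (2)²) - (2)·((2)·5 - (2)·(-2)) + (-2)·((2)·(2) - 6·(-2)) = 6·(26) - (2)·(14) + (-2)·(16) = 96.
  So p(λ) = λ³ - 17λ² + 84λ - 96.
Step 2 — look for an integer root (rational root theorem: any rational root is an integer divisor of 96). Testing λ = 8:
  p(8) = 512 - 1088 + 672 - 96 = 0  ✓
  Dividing out (λ - 8): p(λ) = (λ - 8)(λ² - 9λ + 12).
Step 3 — remaining eigenvalues from the quadratic λ² - 9λ + 12 = 0:
  Δ = 9² - 4·12 = 81 - 48 = 33,  λ = (9 ± √33)/2 = (9 ± 5.7446)/2 ≈ 7.3723 or 1.6277.
  Sorted: λ_1 = 8,  λ_2 = 7.3723,  λ_3 = 1.6277  (check: sum = 17 = tr ✓).

Step 4 — unit eigenvector for λ_1 = 8: v spans the null space of (Sigma - λ_1 I), whose rows are
  r_1 = (-2, 2, -2),  r_2 = (2, -2, 2),  r_3 = (-2, 2, -3).
  v is orthogonal to every row, so take v ∝ r_1 × r_3 = ((2)·(-3) - (-2)·(2), (-2)·(-2) - (-2)·(-3), (-2)·(2) - (2)·(-2)) = (-2, -2, 0).
  Rescale (divide by 2; multiply by -1 so the first nonzero entry is positive): u = (1, 1, 0).
  ||u|| = √((1)² + (1)² + (0)²) = √(2) ≈ 1.4142,  v_1 = u/||u|| ≈ (0.7071, 0.7071, 0) (||v_1|| = 1).

λ_1 = 8,  λ_2 = 7.3723,  λ_3 = 1.6277;  v_1 ≈ (0.7071, 0.7071, 0)


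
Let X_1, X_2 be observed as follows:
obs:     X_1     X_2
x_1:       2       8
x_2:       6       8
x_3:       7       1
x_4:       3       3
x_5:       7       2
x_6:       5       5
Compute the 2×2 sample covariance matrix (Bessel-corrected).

Step 1 — column means:
  mean(X_1) = (2 + 6 + 7 + 3 + 7 + 5) / 6 = 30/6 = 5
  mean(X_2) = (8 + 8 + 1 + 3 + 2 + 5) / 6 = 27/6 = 4.5

Step 2 — sample covariance S[i,j] = (1/(n-1)) · Σ_k (x_{k,i} - mean_i) · (x_{k,j} - mean_j), with n-1 = 5.
  S[X_1,X_1] = ((-3)·(-3) + (1)·(1) + (2)·(2) + (-2)·(-2) + (2)·(2) + (0)·(0)) / 5 = 22/5 = 4.4
  S[X_1,X_2] = ((-3)·(3.5) + (1)·(3.5) + (2)·(-3.5) + (-2)·(-1.5) + (2)·(-2.5) + (0)·(0.5)) / 5 = -16/5 = -3.2
  S[X_2,X_2] = ((3.5)·(3.5) + (3.5)·(3.5) + (-3.5)·(-3.5) + (-1.5)·(-1.5) + (-2.5)·(-2.5) + (0.5)·(0.5)) / 5 = 45.5/5 = 9.1

S is symmetric (S[j,i] = S[i,j]). Assembling:

S = [[4.4, -3.2],
 [-3.2, 9.1]]


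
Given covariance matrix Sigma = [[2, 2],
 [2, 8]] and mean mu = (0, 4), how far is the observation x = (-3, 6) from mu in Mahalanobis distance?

Step 1 — centre the observation: (x - mu) = (-3, 2).

Step 2 — invert Sigma. det(Sigma) = 2·8 - (2)² = 12.
  Sigma^{-1} = (1/det) · [[d, -b], [-b, a]] = [[0.6667, -0.1667],
 [-0.1667, 0.1667]].

Step 3 — form the quadratic (x - mu)^T · Sigma^{-1} · (x - mu):
  Sigma^{-1} · (x - mu) = (-2.3333, 0.8333).
  (x - mu)^T · [Sigma^{-1} · (x - mu)] = (-3)·(-2.3333) + (2)·(0.8333) = 8.6667.

Step 4 — take square root: d = √(8.6667) ≈ 2.9439.

d(x, mu) = √(8.6667) ≈ 2.9439


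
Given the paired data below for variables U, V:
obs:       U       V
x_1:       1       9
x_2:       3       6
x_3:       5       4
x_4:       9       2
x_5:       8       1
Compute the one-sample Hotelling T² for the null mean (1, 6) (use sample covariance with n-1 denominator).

Step 1 — sample mean vector:
  mean(U) = (1 + 3 + 5 + 9 + 8) / 5 = 26/5 = 5.2
  mean(V) = (9 + 6 + 4 + 2 + 1) / 5 = 22/5 = 4.4
  x̄ = (5.2, 4.4),  deviation x̄ - mu_0 = (5.2, 4.4) - (1, 6) = (4.2, -1.6).

Step 2 — sample covariance matrix, S[i,j] = (1/(n-1)) · Σ_k (x_{k,i} - mean_i) · (x_{k,j} - mean_j), divisor n-1 = 4:
  S[U,U] = ((-4.2)·(-4.2) + (-2.2)·(-2.2) + (-0.2)·(-0.2) + (3.8)·(3.8) + (2.8)·(2.8)) / 4 = 44.8/4 = 11.2
  S[U,V] = ((-4.2)·(4.6) + (-2.2)·(1.6) + (-0.2)·(-0.4) + (3.8)·(-2.4) + (2.8)·(-3.4)) / 4 = -41.4/4 = -10.35
  S[V,V] = ((4.6)·(4.6) + (1.6)·(1.6) + (-0.4)·(-0.4) + (-2.4)·(-2.4) + (-3.4)·(-3.4)) / 4 = 41.2/4 = 10.3
  S = [[11.2, -10.35],
 [-10.35, 10.3]].

Step 3 — invert S. det(S) = 11.2·10.3 - (-10.35)² = 8.2375.
  S^{-1} = (1/det) · [[d, -b], [-b, a]] = [[1.2504, 1.2564],
 [1.2564, 1.3596]].

Step 4 — quadratic form (x̄ - mu_0)^T · S^{-1} · (x̄ - mu_0):
  S^{-1} · (x̄ - mu_0) = (3.2413, 3.1017),
  (x̄ - mu_0)^T · [...] = (4.2)·(3.2413) + (-1.6)·(3.1017) = 8.6507.

Step 5 — scale by n: T² = 5 · 8.6507 = 43.2534.

T² ≈ 43.2534


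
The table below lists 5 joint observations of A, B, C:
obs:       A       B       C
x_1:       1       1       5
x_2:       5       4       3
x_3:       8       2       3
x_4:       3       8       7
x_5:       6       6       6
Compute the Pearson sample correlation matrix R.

Step 1 — column means:
  mean(A) = (1 + 5 + 8 + 3 + 6) / 5 = 23/5 = 4.6
  mean(B) = (1 + 4 + 2 + 8 + 6) / 5 = 21/5 = 4.2
  mean(C) = (5 + 3 + 3 + 7 + 6) / 5 = 24/5 = 4.8

Step 2 — sample variances and covariances s[i,j] = (1/(n-1)) · Σ_k (x_{k,i} - mean_i) · (x_{k,j} - mean_j), with n-1 = 4:
  s[A,A] = ((-3.6)·(-3.6) + (0.4)·(0.4) + (3.4)·(3.4) + (-1.6)·(-1.6) + (1.4)·(1.4)) / 4 = 29.2/4 = 7.3
  s[A,B] = ((-3.6)·(-3.2) + (0.4)·(-0.2) + (3.4)·(-2.2) + (-1.6)·(3.8) + (1.4)·(1.8)) / 4 = 0.4/4 = 0.1
  s[A,C] = ((-3.6)·(0.2) + (0.4)·(-1.8) + (3.4)·(-1.8) + (-1.6)·(2.2) + (1.4)·(1.2)) / 4 = -9.4/4 = -2.35
  s[B,B] = ((-3.2)·(-3.2) + (-0.2)·(-0.2) + (-2.2)·(-2.2) + (3.8)·(3.8) + (1.8)·(1.8)) / 4 = 32.8/4 = 8.2
  s[B,C] = ((-3.2)·(0.2) + (-0.2)·(-1.8) + (-2.2)·(-1.8) + (3.8)·(2.2) + (1.8)·(1.2)) / 4 = 14.2/4 = 3.55
  s[C,C] = ((0.2)·(0.2) + (-1.8)·(-1.8) + (-1.8)·(-1.8) + (2.2)·(2.2) + (1.2)·(1.2)) / 4 = 12.8/4 = 3.2
  Sample standard deviations s_i = √(s[i,i]):
  s(A) = √(7.3) = 2.7019
  s(B) = √(8.2) = 2.8636
  s(C) = √(3.2) = 1.7889

Step 3 — r_{ij} = s_{ij} / (s_i · s_j):
  r[A,A] = 1 (diagonal).
  r[A,B] = 0.1 / (2.7019 · 2.8636) = 0.1 / 7.7369 = 0.0129
  r[A,C] = -2.35 / (2.7019 · 1.7889) = -2.35 / 4.8332 = -0.4862
  r[B,B] = 1 (diagonal).
  r[B,C] = 3.55 / (2.8636 · 1.7889) = 3.55 / 5.1225 = 0.693
  r[C,C] = 1 (diagonal).

R is symmetric with unit diagonal. Assembling:

R = [[1, 0.0129, -0.4862],
 [0.0129, 1, 0.693],
 [-0.4862, 0.693, 1]]


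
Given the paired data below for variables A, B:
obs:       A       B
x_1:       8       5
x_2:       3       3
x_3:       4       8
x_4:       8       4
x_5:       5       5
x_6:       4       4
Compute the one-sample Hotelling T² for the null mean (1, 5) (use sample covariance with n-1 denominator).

Step 1 — sample mean vector:
  mean(A) = (8 + 3 + 4 + 8 + 5 + 4) / 6 = 32/6 = 5.3333
  mean(B) = (5 + 3 + 8 + 4 + 5 + 4) / 6 = 29/6 = 4.8333
  x̄ = (5.3333, 4.8333),  deviation x̄ - mu_0 = (5.3333, 4.8333) - (1, 5) = (4.3333, -0.1667).

Step 2 — sample covariance matrix, S[i,j] = (1/(n-1)) · Σ_k (x_{k,i} - mean_i) · (x_{k,j} - mean_j), divisor n-1 = 5:
  S[A,A] = ((2.6667)·(2.6667) + (-2.3333)·(-2.3333) + (-1.3333)·(-1.3333) + (2.6667)·(2.6667) + (-0.3333)·(-0.3333) + (-1.3333)·(-1.3333)) / 5 = 23.3333/5 = 4.6667
  S[A,B] = ((2.6667)·(0.1667) + (-2.3333)·(-1.8333) + (-1.3333)·(3.1667) + (2.6667)·(-0.8333) + (-0.3333)·(0.1667) + (-1.3333)·(-0.8333)) / 5 = -0.6667/5 = -0.1333
  S[B,B] = ((0.1667)·(0.1667) + (-1.8333)·(-1.8333) + (3.1667)·(3.1667) + (-0.8333)·(-0.8333) + (0.1667)·(0.1667) + (-0.8333)·(-0.8333)) / 5 = 14.8333/5 = 2.9667
  S = [[4.6667, -0.1333],
 [-0.1333, 2.9667]].

Step 3 — invert S. det(S) = 4.6667·2.9667 - (-0.1333)² = 13.8267.
  S^{-1} = (1/det) · [[d, -b], [-b, a]] = [[0.2146, 0.0096],
 [0.0096, 0.3375]].

Step 4 — quadratic form (x̄ - mu_0)^T · S^{-1} · (x̄ - mu_0):
  S^{-1} · (x̄ - mu_0) = (0.9282, -0.0145),
  (x̄ - mu_0)^T · [...] = (4.3333)·(0.9282) + (-0.1667)·(-0.0145) = 4.0244.

Step 5 — scale by n: T² = 6 · 4.0244 = 24.1466.

T² ≈ 24.1466


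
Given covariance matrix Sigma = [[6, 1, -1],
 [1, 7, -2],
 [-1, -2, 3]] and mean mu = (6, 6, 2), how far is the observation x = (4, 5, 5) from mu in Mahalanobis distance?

Step 1 — centre the observation: (x - mu) = (-2, -1, 3).

Step 2 — invert Sigma (cofactor / det for 3×3, or solve directly):
  Sigma^{-1} = [[0.1771, -0.0104, 0.0521],
 [-0.0104, 0.1771, 0.1146],
 [0.0521, 0.1146, 0.4271]].

Step 3 — form the quadratic (x - mu)^T · Sigma^{-1} · (x - mu):
  Sigma^{-1} · (x - mu) = (-0.1875, 0.1875, 1.0625).
  (x - mu)^T · [Sigma^{-1} · (x - mu)] = (-2)·(-0.1875) + (-1)·(0.1875) + (3)·(1.0625) = 3.375.

Step 4 — take square root: d = √(3.375) ≈ 1.8371.

d(x, mu) = √(3.375) ≈ 1.8371


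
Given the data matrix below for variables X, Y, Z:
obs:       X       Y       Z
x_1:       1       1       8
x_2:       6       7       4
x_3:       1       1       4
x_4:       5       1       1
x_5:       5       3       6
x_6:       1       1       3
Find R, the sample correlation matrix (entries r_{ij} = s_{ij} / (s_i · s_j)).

Step 1 — column means:
  mean(X) = (1 + 6 + 1 + 5 + 5 + 1) / 6 = 19/6 = 3.1667
  mean(Y) = (1 + 7 + 1 + 1 + 3 + 1) / 6 = 14/6 = 2.3333
  mean(Z) = (8 + 4 + 4 + 1 + 6 + 3) / 6 = 26/6 = 4.3333

Step 2 — sample variances and covariances s[i,j] = (1/(n-1)) · Σ_k (x_{k,i} - mean_i) · (x_{k,j} - mean_j), with n-1 = 5:
  s[X,X] = ((-2.1667)·(-2.1667) + (2.8333)·(2.8333) + (-2.1667)·(-2.1667) + (1.8333)·(1.8333) + (1.8333)·(1.8333) + (-2.1667)·(-2.1667)) / 5 = 28.8333/5 = 5.7667
  s[X,Y] = ((-2.1667)·(-1.3333) + (2.8333)·(4.6667) + (-2.1667)·(-1.3333) + (1.8333)·(-1.3333) + (1.8333)·(0.6667) + (-2.1667)·(-1.3333)) / 5 = 20.6667/5 = 4.1333
  s[X,Z] = ((-2.1667)·(3.6667) + (2.8333)·(-0.3333) + (-2.1667)·(-0.3333) + (1.8333)·(-3.3333) + (1.8333)·(1.6667) + (-2.1667)·(-1.3333)) / 5 = -8.3333/5 = -1.6667
  s[Y,Y] = ((-1.3333)·(-1.3333) + (4.6667)·(4.6667) + (-1.3333)·(-1.3333) + (-1.3333)·(-1.3333) + (0.6667)·(0.6667) + (-1.3333)·(-1.3333)) / 5 = 29.3333/5 = 5.8667
  s[Y,Z] = ((-1.3333)·(3.6667) + (4.6667)·(-0.3333) + (-1.3333)·(-0.3333) + (-1.3333)·(-3.3333) + (0.6667)·(1.6667) + (-1.3333)·(-1.3333)) / 5 = 1.3333/5 = 0.2667
  s[Z,Z] = ((3.6667)·(3.6667) + (-0.3333)·(-0.3333) + (-0.3333)·(-0.3333) + (-3.3333)·(-3.3333) + (1.6667)·(1.6667) + (-1.3333)·(-1.3333)) / 5 = 29.3333/5 = 5.8667
  Sample standard deviations s_i = √(s[i,i]):
  s(X) = √(5.7667) = 2.4014
  s(Y) = √(5.8667) = 2.4221
  s(Z) = √(5.8667) = 2.4221

Step 3 — r_{ij} = s_{ij} / (s_i · s_j):
  r[X,X] = 1 (diagonal).
  r[X,Y] = 4.1333 / (2.4014 · 2.4221) = 4.1333 / 5.8165 = 0.7106
  r[X,Z] = -1.6667 / (2.4014 · 2.4221) = -1.6667 / 5.8165 = -0.2865
  r[Y,Y] = 1 (diagonal).
  r[Y,Z] = 0.2667 / (2.4221 · 2.4221) = 0.2667 / 5.8667 = 0.0455
  r[Z,Z] = 1 (diagonal).

R is symmetric with unit diagonal. Assembling:

R = [[1, 0.7106, -0.2865],
 [0.7106, 1, 0.0455],
 [-0.2865, 0.0455, 1]]


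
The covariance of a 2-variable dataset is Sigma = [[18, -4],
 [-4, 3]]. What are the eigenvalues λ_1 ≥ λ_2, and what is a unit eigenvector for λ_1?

Step 1 — characteristic polynomial of 2×2 Sigma:
  det(Sigma - λI) = λ² - trace · λ + det = 0.
  trace = 18 + 3 = 21, det = 18·3 - (-4)² = 38.
Step 2 — discriminant:
  Δ = trace² - 4·det = 441 - 152 = 289.
Step 3 — eigenvalues:
  λ = (trace ± √Δ)/2 = (21 ± 17)/2,
  λ_1 = 19,  λ_2 = 2.

Step 4 — unit eigenvector for λ_1: solve (Sigma - λ_1 I)v = 0. First row:
  (18 - 19)·v_x + (-4)·v_y = 0, i.e. (-1)·v_x + (-4)·v_y = 0,
  so v ∝ (b, λ_1 - a) = (-4, 1); multiply by -1 so the first entry is positive: u = (4, -1).
  ||u|| = √((4)² + (-1)²) = √(17) ≈ 4.1231,
  v_1 = u/||u|| ≈ (0.9701, -0.2425) (||v_1|| = 1).

λ_1 = 19,  λ_2 = 2;  v_1 ≈ (0.9701, -0.2425)


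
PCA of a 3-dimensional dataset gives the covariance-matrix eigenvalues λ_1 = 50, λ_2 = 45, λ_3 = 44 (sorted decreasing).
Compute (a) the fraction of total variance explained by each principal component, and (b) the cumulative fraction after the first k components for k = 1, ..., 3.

Step 1 — total variance = trace(Sigma) = Σ λ_i = 50 + 45 + 44 = 139.

Step 2 — fraction explained by component i = λ_i / Σ λ:
  PC1: 50/139 = 0.3597
  PC2: 45/139 = 0.3237
  PC3: 44/139 = 0.3165

Step 3 — cumulative fraction after k components = (λ_1 + ... + λ_k) / Σ λ:
  k = 1: 50/139 = 0.3597
  k = 2: (50 + 45)/139 = 95/139 = 0.6835
  k = 3: (50 + 45 + 44)/139 = 139/139 = 1

Summary (fraction, with percent):

explained: PC1 0.3597 (35.97%), PC2 0.3237 (32.37%), PC3 0.3165 (31.65%);  cumulative: 0.3597, 0.6835, 1


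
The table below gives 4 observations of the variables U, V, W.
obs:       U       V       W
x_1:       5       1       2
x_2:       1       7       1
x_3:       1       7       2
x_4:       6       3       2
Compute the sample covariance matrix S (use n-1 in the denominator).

Step 1 — column means:
  mean(U) = (5 + 1 + 1 + 6) / 4 = 13/4 = 3.25
  mean(V) = (1 + 7 + 7 + 3) / 4 = 18/4 = 4.5
  mean(W) = (2 + 1 + 2 + 2) / 4 = 7/4 = 1.75

Step 2 — sample covariance S[i,j] = (1/(n-1)) · Σ_k (x_{k,i} - mean_i) · (x_{k,j} - mean_j), with n-1 = 3.
  S[U,U] = ((1.75)·(1.75) + (-2.25)·(-2.25) + (-2.25)·(-2.25) + (2.75)·(2.75)) / 3 = 20.75/3 = 6.9167
  S[U,V] = ((1.75)·(-3.5) + (-2.25)·(2.5) + (-2.25)·(2.5) + (2.75)·(-1.5)) / 3 = -21.5/3 = -7.1667
  S[U,W] = ((1.75)·(0.25) + (-2.25)·(-0.75) + (-2.25)·(0.25) + (2.75)·(0.25)) / 3 = 2.25/3 = 0.75
  S[V,V] = ((-3.5)·(-3.5) + (2.5)·(2.5) + (2.5)·(2.5) + (-1.5)·(-1.5)) / 3 = 27/3 = 9
  S[V,W] = ((-3.5)·(0.25) + (2.5)·(-0.75) + (2.5)·(0.25) + (-1.5)·(0.25)) / 3 = -2.5/3 = -0.8333
  S[W,W] = ((0.25)·(0.25) + (-0.75)·(-0.75) + (0.25)·(0.25) + (0.25)·(0.25)) / 3 = 0.75/3 = 0.25

S is symmetric (S[j,i] = S[i,j]). Assembling:

S = [[6.9167, -7.1667, 0.75],
 [-7.1667, 9, -0.8333],
 [0.75, -0.8333, 0.25]]


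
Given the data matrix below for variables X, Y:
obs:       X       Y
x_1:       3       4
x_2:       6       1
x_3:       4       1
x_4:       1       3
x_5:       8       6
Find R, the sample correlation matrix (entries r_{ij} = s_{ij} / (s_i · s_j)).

Step 1 — column means:
  mean(X) = (3 + 6 + 4 + 1 + 8) / 5 = 22/5 = 4.4
  mean(Y) = (4 + 1 + 1 + 3 + 6) / 5 = 15/5 = 3

Step 2 — sample variances and covariances s[i,j] = (1/(n-1)) · Σ_k (x_{k,i} - mean_i) · (x_{k,j} - mean_j), with n-1 = 4:
  s[X,X] = ((-1.4)·(-1.4) + (1.6)·(1.6) + (-0.4)·(-0.4) + (-3.4)·(-3.4) + (3.6)·(3.6)) / 4 = 29.2/4 = 7.3
  s[X,Y] = ((-1.4)·(1) + (1.6)·(-2) + (-0.4)·(-2) + (-3.4)·(0) + (3.6)·(3)) / 4 = 7/4 = 1.75
  s[Y,Y] = ((1)·(1) + (-2)·(-2) + (-2)·(-2) + (0)·(0) + (3)·(3)) / 4 = 18/4 = 4.5
  Sample standard deviations s_i = √(s[i,i]):
  s(X) = √(7.3) = 2.7019
  s(Y) = √(4.5) = 2.1213

Step 3 — r_{ij} = s_{ij} / (s_i · s_j):
  r[X,X] = 1 (diagonal).
  r[X,Y] = 1.75 / (2.7019 · 2.1213) = 1.75 / 5.7315 = 0.3053
  r[Y,Y] = 1 (diagonal).

R is symmetric with unit diagonal. Assembling:

R = [[1, 0.3053],
 [0.3053, 1]]


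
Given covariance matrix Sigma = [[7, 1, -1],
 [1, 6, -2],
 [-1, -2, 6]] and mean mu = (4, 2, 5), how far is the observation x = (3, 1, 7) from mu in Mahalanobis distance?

Step 1 — centre the observation: (x - mu) = (-1, -1, 2).

Step 2 — invert Sigma (cofactor / det for 3×3, or solve directly):
  Sigma^{-1} = [[0.1481, -0.0185, 0.0185],
 [-0.0185, 0.1898, 0.0602],
 [0.0185, 0.0602, 0.1898]].

Step 3 — form the quadratic (x - mu)^T · Sigma^{-1} · (x - mu):
  Sigma^{-1} · (x - mu) = (-0.0926, -0.0509, 0.3009).
  (x - mu)^T · [Sigma^{-1} · (x - mu)] = (-1)·(-0.0926) + (-1)·(-0.0509) + (2)·(0.3009) = 0.7454.

Step 4 — take square root: d = √(0.7454) ≈ 0.8633.

d(x, mu) = √(0.7454) ≈ 0.8633


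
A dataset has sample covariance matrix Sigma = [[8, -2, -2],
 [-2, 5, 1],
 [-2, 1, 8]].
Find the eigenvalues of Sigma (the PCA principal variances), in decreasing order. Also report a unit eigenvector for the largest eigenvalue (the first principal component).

Step 1 — characteristic polynomial p(λ) = det(λI - Sigma) = λ³ - tr·λ² + c_1·λ - det, where tr = trace, c_1 = sum of the principal 2×2 minors, det = det(Sigma):
  tr = 8 + 5 + 8 = 21,
  c_1 = (8·5 - (-2)²) + (8·8 - (-2)²) + (5·8 - (1)²) = 36 + 60 + 39 = 135,
  det = 8·(5·8 - (1)²) - (-2)·((-2)·8 - (1)·(-2)) + (-2)·((-2)·(1) - 5·(-2)) = 8·(39) - (-2)·(-14) + (-2)·(8) = 268.
  So p(λ) = λ³ - 21λ² + 135λ - 268.
Step 2 — look for an integer root (rational root theorem: any rational root is an integer divisor of 268). Testing λ = 4:
  p(4) = 64 - 336 + 540 - 268 = 0  ✓
  Dividing out (λ - 4): p(λ) = (λ - 4)(λ² - 17λ + 67).
Step 3 — remaining eigenvalues from the quadratic λ² - 17λ + 67 = 0:
  Δ = 17² - 4·67 = 289 - 268 = 21,  λ = (17 ± √21)/2 = (17 ± 4.5826)/2 ≈ 10.7913 or 6.2087.
  Sorted: λ_1 = 10.7913,  λ_2 = 6.2087,  λ_3 = 4  (check: sum = 21 = tr ✓).

Step 4 — unit eigenvector for λ_1 ≈ 10.7913: v spans the null space of (Sigma - λ_1 I), whose rows are
  r_1 = (-2.7913, -2, -2),  r_2 = (-2, -5.7913, 1),  r_3 = (-2, 1, -2.7913).
  v is orthogonal to every row, so take v ∝ r_1 × r_2 = ((-2)·(1) - (-2)·(-5.7913), (-2)·(-2) - (-2.7913)·(1), (-2.7913)·(-5.7913) - (-2)·(-2)) ≈ (-13.5826, 6.7913, 12.1652).
  Rescale (multiply by -1 so the first nonzero entry is positive): u = (13.5826, -6.7913, -12.1652).
  ||u|| = √((13.5826)² + (-6.7913)² + (-12.1652)²) = √(378.5989) ≈ 19.4576,  v_1 = u/||u|| ≈ (0.6981, -0.349, -0.6252) (||v_1|| = 1).

λ_1 = 10.7913,  λ_2 = 6.2087,  λ_3 = 4;  v_1 ≈ (0.6981, -0.349, -0.6252)


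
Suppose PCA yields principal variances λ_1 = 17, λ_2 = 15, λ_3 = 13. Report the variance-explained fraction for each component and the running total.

Step 1 — total variance = trace(Sigma) = Σ λ_i = 17 + 15 + 13 = 45.

Step 2 — fraction explained by component i = λ_i / Σ λ:
  PC1: 17/45 = 0.3778
  PC2: 15/45 = 0.3333
  PC3: 13/45 = 0.2889

Step 3 — cumulative fraction after k components = (λ_1 + ... + λ_k) / Σ λ:
  k = 1: 17/45 = 0.3778
  k = 2: (17 + 15)/45 = 32/45 = 0.7111
  k = 3: (17 + 15 + 13)/45 = 45/45 = 1

Summary (fraction, with percent):

explained: PC1 0.3778 (37.78%), PC2 0.3333 (33.33%), PC3 0.2889 (28.89%);  cumulative: 0.3778, 0.7111, 1


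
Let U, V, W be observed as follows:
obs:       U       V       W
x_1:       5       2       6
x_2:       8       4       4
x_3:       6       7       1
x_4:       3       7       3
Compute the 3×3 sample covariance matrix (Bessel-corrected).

Step 1 — column means:
  mean(U) = (5 + 8 + 6 + 3) / 4 = 22/4 = 5.5
  mean(V) = (2 + 4 + 7 + 7) / 4 = 20/4 = 5
  mean(W) = (6 + 4 + 1 + 3) / 4 = 14/4 = 3.5

Step 2 — sample covariance S[i,j] = (1/(n-1)) · Σ_k (x_{k,i} - mean_i) · (x_{k,j} - mean_j), with n-1 = 3.
  S[U,U] = ((-0.5)·(-0.5) + (2.5)·(2.5) + (0.5)·(0.5) + (-2.5)·(-2.5)) / 3 = 13/3 = 4.3333
  S[U,V] = ((-0.5)·(-3) + (2.5)·(-1) + (0.5)·(2) + (-2.5)·(2)) / 3 = -5/3 = -1.6667
  S[U,W] = ((-0.5)·(2.5) + (2.5)·(0.5) + (0.5)·(-2.5) + (-2.5)·(-0.5)) / 3 = 0/3 = 0
  S[V,V] = ((-3)·(-3) + (-1)·(-1) + (2)·(2) + (2)·(2)) / 3 = 18/3 = 6
  S[V,W] = ((-3)·(2.5) + (-1)·(0.5) + (2)·(-2.5) + (2)·(-0.5)) / 3 = -14/3 = -4.6667
  S[W,W] = ((2.5)·(2.5) + (0.5)·(0.5) + (-2.5)·(-2.5) + (-0.5)·(-0.5)) / 3 = 13/3 = 4.3333

S is symmetric (S[j,i] = S[i,j]). Assembling:

S = [[4.3333, -1.6667, 0],
 [-1.6667, 6, -4.6667],
 [0, -4.6667, 4.3333]]


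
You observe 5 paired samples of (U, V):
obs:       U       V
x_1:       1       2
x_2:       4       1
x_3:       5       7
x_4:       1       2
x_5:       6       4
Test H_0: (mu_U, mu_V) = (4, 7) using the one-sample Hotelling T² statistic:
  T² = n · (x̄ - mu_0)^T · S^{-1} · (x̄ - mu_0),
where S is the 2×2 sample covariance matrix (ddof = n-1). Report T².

Step 1 — sample mean vector:
  mean(U) = (1 + 4 + 5 + 1 + 6) / 5 = 17/5 = 3.4
  mean(V) = (2 + 1 + 7 + 2 + 4) / 5 = 16/5 = 3.2
  x̄ = (3.4, 3.2),  deviation x̄ - mu_0 = (3.4, 3.2) - (4, 7) = (-0.6, -3.8).

Step 2 — sample covariance matrix, S[i,j] = (1/(n-1)) · Σ_k (x_{k,i} - mean_i) · (x_{k,j} - mean_j), divisor n-1 = 4:
  S[U,U] = ((-2.4)·(-2.4) + (0.6)·(0.6) + (1.6)·(1.6) + (-2.4)·(-2.4) + (2.6)·(2.6)) / 4 = 21.2/4 = 5.3
  S[U,V] = ((-2.4)·(-1.2) + (0.6)·(-2.2) + (1.6)·(3.8) + (-2.4)·(-1.2) + (2.6)·(0.8)) / 4 = 12.6/4 = 3.15
  S[V,V] = ((-1.2)·(-1.2) + (-2.2)·(-2.2) + (3.8)·(3.8) + (-1.2)·(-1.2) + (0.8)·(0.8)) / 4 = 22.8/4 = 5.7
  S = [[5.3, 3.15],
 [3.15, 5.7]].

Step 3 — invert S. det(S) = 5.3·5.7 - (3.15)² = 20.2875.
  S^{-1} = (1/det) · [[d, -b], [-b, a]] = [[0.281, -0.1553],
 [-0.1553, 0.2612]].

Step 4 — quadratic form (x̄ - mu_0)^T · S^{-1} · (x̄ - mu_0):
  S^{-1} · (x̄ - mu_0) = (0.4214, -0.8996),
  (x̄ - mu_0)^T · [...] = (-0.6)·(0.4214) + (-3.8)·(-0.8996) = 3.1655.

Step 5 — scale by n: T² = 5 · 3.1655 = 15.8275.

T² ≈ 15.8275


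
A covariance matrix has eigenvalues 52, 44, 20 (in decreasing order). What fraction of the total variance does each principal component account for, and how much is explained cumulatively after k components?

Step 1 — total variance = trace(Sigma) = Σ λ_i = 52 + 44 + 20 = 116.

Step 2 — fraction explained by component i = λ_i / Σ λ:
  PC1: 52/116 = 0.4483
  PC2: 44/116 = 0.3793
  PC3: 20/116 = 0.1724

Step 3 — cumulative fraction after k components = (λ_1 + ... + λ_k) / Σ λ:
  k = 1: 52/116 = 0.4483
  k = 2: (52 + 44)/116 = 96/116 = 0.8276
  k = 3: (52 + 44 + 20)/116 = 116/116 = 1

Summary (fraction, with percent):

explained: PC1 0.4483 (44.83%), PC2 0.3793 (37.93%), PC3 0.1724 (17.24%);  cumulative: 0.4483, 0.8276, 1


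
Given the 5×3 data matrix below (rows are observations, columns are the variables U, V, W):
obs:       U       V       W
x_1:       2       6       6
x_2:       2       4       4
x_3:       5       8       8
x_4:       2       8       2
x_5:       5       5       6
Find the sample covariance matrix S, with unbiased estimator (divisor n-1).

Step 1 — column means:
  mean(U) = (2 + 2 + 5 + 2 + 5) / 5 = 16/5 = 3.2
  mean(V) = (6 + 4 + 8 + 8 + 5) / 5 = 31/5 = 6.2
  mean(W) = (6 + 4 + 8 + 2 + 6) / 5 = 26/5 = 5.2

Step 2 — sample covariance S[i,j] = (1/(n-1)) · Σ_k (x_{k,i} - mean_i) · (x_{k,j} - mean_j), with n-1 = 4.
  S[U,U] = ((-1.2)·(-1.2) + (-1.2)·(-1.2) + (1.8)·(1.8) + (-1.2)·(-1.2) + (1.8)·(1.8)) / 4 = 10.8/4 = 2.7
  S[U,V] = ((-1.2)·(-0.2) + (-1.2)·(-2.2) + (1.8)·(1.8) + (-1.2)·(1.8) + (1.8)·(-1.2)) / 4 = 1.8/4 = 0.45
  S[U,W] = ((-1.2)·(0.8) + (-1.2)·(-1.2) + (1.8)·(2.8) + (-1.2)·(-3.2) + (1.8)·(0.8)) / 4 = 10.8/4 = 2.7
  S[V,V] = ((-0.2)·(-0.2) + (-2.2)·(-2.2) + (1.8)·(1.8) + (1.8)·(1.8) + (-1.2)·(-1.2)) / 4 = 12.8/4 = 3.2
  S[V,W] = ((-0.2)·(0.8) + (-2.2)·(-1.2) + (1.8)·(2.8) + (1.8)·(-3.2) + (-1.2)·(0.8)) / 4 = 0.8/4 = 0.2
  S[W,W] = ((0.8)·(0.8) + (-1.2)·(-1.2) + (2.8)·(2.8) + (-3.2)·(-3.2) + (0.8)·(0.8)) / 4 = 20.8/4 = 5.2

S is symmetric (S[j,i] = S[i,j]). Assembling:

S = [[2.7, 0.45, 2.7],
 [0.45, 3.2, 0.2],
 [2.7, 0.2, 5.2]]


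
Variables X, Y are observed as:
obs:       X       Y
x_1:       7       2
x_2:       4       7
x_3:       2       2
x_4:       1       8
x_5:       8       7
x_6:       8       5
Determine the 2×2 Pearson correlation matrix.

Step 1 — column means:
  mean(X) = (7 + 4 + 2 + 1 + 8 + 8) / 6 = 30/6 = 5
  mean(Y) = (2 + 7 + 2 + 8 + 7 + 5) / 6 = 31/6 = 5.1667

Step 2 — sample variances and covariances s[i,j] = (1/(n-1)) · Σ_k (x_{k,i} - mean_i) · (x_{k,j} - mean_j), with n-1 = 5:
  s[X,X] = ((2)·(2) + (-1)·(-1) + (-3)·(-3) + (-4)·(-4) + (3)·(3) + (3)·(3)) / 5 = 48/5 = 9.6
  s[X,Y] = ((2)·(-3.1667) + (-1)·(1.8333) + (-3)·(-3.1667) + (-4)·(2.8333) + (3)·(1.8333) + (3)·(-0.1667)) / 5 = -5/5 = -1
  s[Y,Y] = ((-3.1667)·(-3.1667) + (1.8333)·(1.8333) + (-3.1667)·(-3.1667) + (2.8333)·(2.8333) + (1.8333)·(1.8333) + (-0.1667)·(-0.1667)) / 5 = 34.8333/5 = 6.9667
  Sample standard deviations s_i = √(s[i,i]):
  s(X) = √(9.6) = 3.0984
  s(Y) = √(6.9667) = 2.6394

Step 3 — r_{ij} = s_{ij} / (s_i · s_j):
  r[X,X] = 1 (diagonal).
  r[X,Y] = -1 / (3.0984 · 2.6394) = -1 / 8.178 = -0.1223
  r[Y,Y] = 1 (diagonal).

R is symmetric with unit diagonal. Assembling:

R = [[1, -0.1223],
 [-0.1223, 1]]


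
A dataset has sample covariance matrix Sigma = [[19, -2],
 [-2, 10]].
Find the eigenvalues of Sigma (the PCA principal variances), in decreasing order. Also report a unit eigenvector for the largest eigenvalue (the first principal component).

Step 1 — characteristic polynomial of 2×2 Sigma:
  det(Sigma - λI) = λ² - trace · λ + det = 0.
  trace = 19 + 10 = 29, det = 19·10 - (-2)² = 186.
Step 2 — discriminant:
  Δ = trace² - 4·det = 841 - 744 = 97.
Step 3 — eigenvalues:
  λ = (trace ± √Δ)/2 = (29 ± 9.8489)/2,
  λ_1 = 19.4244,  λ_2 = 9.5756.

Step 4 — unit eigenvector for λ_1: solve (Sigma - λ_1 I)v = 0. First row:
  (19 - 19.4244)·v_x + (-2)·v_y = 0, i.e. (-0.4244)·v_x + (-2)·v_y = 0,
  so v ∝ (b, λ_1 - a) = (-2, 0.4244); multiply by -1 so the first entry is positive: u = (2, -0.4244).
  ||u|| = √((2)² + (-0.4244)²) = √(4.1801) ≈ 2.0445,
  v_1 = u/||u|| ≈ (0.9782, -0.2076) (||v_1|| = 1).

λ_1 = 19.4244,  λ_2 = 9.5756;  v_1 ≈ (0.9782, -0.2076)


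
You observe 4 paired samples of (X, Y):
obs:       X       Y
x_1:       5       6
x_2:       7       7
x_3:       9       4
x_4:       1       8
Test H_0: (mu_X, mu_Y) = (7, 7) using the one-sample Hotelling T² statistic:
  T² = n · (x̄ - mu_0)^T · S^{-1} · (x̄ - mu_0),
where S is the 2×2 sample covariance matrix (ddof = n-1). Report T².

Step 1 — sample mean vector:
  mean(X) = (5 + 7 + 9 + 1) / 4 = 22/4 = 5.5
  mean(Y) = (6 + 7 + 4 + 8) / 4 = 25/4 = 6.25
  x̄ = (5.5, 6.25),  deviation x̄ - mu_0 = (5.5, 6.25) - (7, 7) = (-1.5, -0.75).

Step 2 — sample covariance matrix, S[i,j] = (1/(n-1)) · Σ_k (x_{k,i} - mean_i) · (x_{k,j} - mean_j), divisor n-1 = 3:
  S[X,X] = ((-0.5)·(-0.5) + (1.5)·(1.5) + (3.5)·(3.5) + (-4.5)·(-4.5)) / 3 = 35/3 = 11.6667
  S[X,Y] = ((-0.5)·(-0.25) + (1.5)·(0.75) + (3.5)·(-2.25) + (-4.5)·(1.75)) / 3 = -14.5/3 = -4.8333
  S[Y,Y] = ((-0.25)·(-0.25) + (0.75)·(0.75) + (-2.25)·(-2.25) + (1.75)·(1.75)) / 3 = 8.75/3 = 2.9167
  S = [[11.6667, -4.8333],
 [-4.8333, 2.9167]].

Step 3 — invert S. det(S) = 11.6667·2.9167 - (-4.8333)² = 10.6667.
  S^{-1} = (1/det) · [[d, -b], [-b, a]] = [[0.2734, 0.4531],
 [0.4531, 1.0938]].

Step 4 — quadratic form (x̄ - mu_0)^T · S^{-1} · (x̄ - mu_0):
  S^{-1} · (x̄ - mu_0) = (-0.75, -1.5),
  (x̄ - mu_0)^T · [...] = (-1.5)·(-0.75) + (-0.75)·(-1.5) = 2.25.

Step 5 — scale by n: T² = 4 · 2.25 = 9.

T² ≈ 9


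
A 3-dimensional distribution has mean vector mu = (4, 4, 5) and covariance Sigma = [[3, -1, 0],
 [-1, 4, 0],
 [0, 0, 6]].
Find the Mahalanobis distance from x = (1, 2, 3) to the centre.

Step 1 — centre the observation: (x - mu) = (-3, -2, -2).

Step 2 — invert Sigma (cofactor / det for 3×3, or solve directly):
  Sigma^{-1} = [[0.3636, 0.0909, 0],
 [0.0909, 0.2727, 0],
 [0, 0, 0.1667]].

Step 3 — form the quadratic (x - mu)^T · Sigma^{-1} · (x - mu):
  Sigma^{-1} · (x - mu) = (-1.2727, -0.8182, -0.3333).
  (x - mu)^T · [Sigma^{-1} · (x - mu)] = (-3)·(-1.2727) + (-2)·(-0.8182) + (-2)·(-0.3333) = 6.1212.

Step 4 — take square root: d = √(6.1212) ≈ 2.4741.

d(x, mu) = √(6.1212) ≈ 2.4741


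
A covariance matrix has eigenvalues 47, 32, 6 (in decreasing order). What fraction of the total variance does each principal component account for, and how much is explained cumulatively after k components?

Step 1 — total variance = trace(Sigma) = Σ λ_i = 47 + 32 + 6 = 85.

Step 2 — fraction explained by component i = λ_i / Σ λ:
  PC1: 47/85 = 0.5529
  PC2: 32/85 = 0.3765
  PC3: 6/85 = 0.0706

Step 3 — cumulative fraction after k components = (λ_1 + ... + λ_k) / Σ λ:
  k = 1: 47/85 = 0.5529
  k = 2: (47 + 32)/85 = 79/85 = 0.9294
  k = 3: (47 + 32 + 6)/85 = 85/85 = 1

Summary (fraction, with percent):

explained: PC1 0.5529 (55.29%), PC2 0.3765 (37.65%), PC3 0.0706 (7.06%);  cumulative: 0.5529, 0.9294, 1


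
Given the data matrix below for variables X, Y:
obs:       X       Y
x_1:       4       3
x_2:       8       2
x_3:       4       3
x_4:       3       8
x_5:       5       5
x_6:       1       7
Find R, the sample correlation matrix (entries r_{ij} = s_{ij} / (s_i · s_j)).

Step 1 — column means:
  mean(X) = (4 + 8 + 4 + 3 + 5 + 1) / 6 = 25/6 = 4.1667
  mean(Y) = (3 + 2 + 3 + 8 + 5 + 7) / 6 = 28/6 = 4.6667

Step 2 — sample variances and covariances s[i,j] = (1/(n-1)) · Σ_k (x_{k,i} - mean_i) · (x_{k,j} - mean_j), with n-1 = 5:
  s[X,X] = ((-0.1667)·(-0.1667) + (3.8333)·(3.8333) + (-0.1667)·(-0.1667) + (-1.1667)·(-1.1667) + (0.8333)·(0.8333) + (-3.1667)·(-3.1667)) / 5 = 26.8333/5 = 5.3667
  s[X,Y] = ((-0.1667)·(-1.6667) + (3.8333)·(-2.6667) + (-0.1667)·(-1.6667) + (-1.1667)·(3.3333) + (0.8333)·(0.3333) + (-3.1667)·(2.3333)) / 5 = -20.6667/5 = -4.1333
  s[Y,Y] = ((-1.6667)·(-1.6667) + (-2.6667)·(-2.6667) + (-1.6667)·(-1.6667) + (3.3333)·(3.3333) + (0.3333)·(0.3333) + (2.3333)·(2.3333)) / 5 = 29.3333/5 = 5.8667
  Sample standard deviations s_i = √(s[i,i]):
  s(X) = √(5.3667) = 2.3166
  s(Y) = √(5.8667) = 2.4221

Step 3 — r_{ij} = s_{ij} / (s_i · s_j):
  r[X,X] = 1 (diagonal).
  r[X,Y] = -4.1333 / (2.3166 · 2.4221) = -4.1333 / 5.6111 = -0.7366
  r[Y,Y] = 1 (diagonal).

R is symmetric with unit diagonal. Assembling:

R = [[1, -0.7366],
 [-0.7366, 1]]
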